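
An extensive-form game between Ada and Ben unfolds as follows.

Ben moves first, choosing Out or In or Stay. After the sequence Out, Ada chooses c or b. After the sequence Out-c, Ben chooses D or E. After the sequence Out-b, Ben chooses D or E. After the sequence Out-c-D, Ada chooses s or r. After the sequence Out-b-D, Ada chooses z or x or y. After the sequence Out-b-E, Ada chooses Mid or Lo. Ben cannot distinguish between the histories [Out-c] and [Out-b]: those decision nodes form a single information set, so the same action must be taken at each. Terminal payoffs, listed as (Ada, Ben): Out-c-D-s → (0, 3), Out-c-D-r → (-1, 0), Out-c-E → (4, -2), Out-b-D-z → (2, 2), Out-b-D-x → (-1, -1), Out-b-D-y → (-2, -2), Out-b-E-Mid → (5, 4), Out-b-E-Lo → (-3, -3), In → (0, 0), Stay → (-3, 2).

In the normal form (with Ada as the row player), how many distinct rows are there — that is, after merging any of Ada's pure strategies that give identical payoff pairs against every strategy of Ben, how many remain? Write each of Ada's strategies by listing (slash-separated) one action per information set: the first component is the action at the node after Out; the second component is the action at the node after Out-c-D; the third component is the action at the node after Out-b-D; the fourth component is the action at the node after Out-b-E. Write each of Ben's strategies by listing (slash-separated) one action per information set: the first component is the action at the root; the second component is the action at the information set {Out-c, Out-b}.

Ada has 24 pure strategies: c/s/z/Mid, c/s/z/Lo, c/s/x/Mid, c/s/x/Lo, c/s/y/Mid, c/s/y/Lo, c/r/z/Mid, c/r/z/Lo, c/r/x/Mid, c/r/x/Lo, c/r/y/Mid, c/r/y/Lo, b/s/z/Mid, b/s/z/Lo, b/s/x/Mid, b/s/x/Lo, b/s/y/Mid, b/s/y/Lo, b/r/z/Mid, b/r/z/Lo, b/r/x/Mid, b/r/x/Lo, b/r/y/Mid, b/r/y/Lo. Columns: Out/D, Out/E, In/D, In/E, Stay/D, Stay/E.
{c/s/z/Mid, c/s/z/Lo, c/s/x/Mid, c/s/x/Lo, c/s/y/Mid, c/s/y/Lo} → row (0,3) (4,-2) (0,0) (0,0) (-3,2) (-3,2)
{c/r/z/Mid, c/r/z/Lo, c/r/x/Mid, c/r/x/Lo, c/r/y/Mid, c/r/y/Lo} → row (-1,0) (4,-2) (0,0) (0,0) (-3,2) (-3,2)
{b/s/z/Mid, b/r/z/Mid} → row (2,2) (5,4) (0,0) (0,0) (-3,2) (-3,2)
{b/s/z/Lo, b/r/z/Lo} → row (2,2) (-3,-3) (0,0) (0,0) (-3,2) (-3,2)
{b/s/x/Mid, b/r/x/Mid} → row (-1,-1) (5,4) (0,0) (0,0) (-3,2) (-3,2)
{b/s/x/Lo, b/r/x/Lo} → row (-1,-1) (-3,-3) (0,0) (0,0) (-3,2) (-3,2)
{b/s/y/Mid, b/r/y/Mid} → row (-2,-2) (5,4) (0,0) (0,0) (-3,2) (-3,2)
{b/s/y/Lo, b/r/y/Lo} → row (-2,-2) (-3,-3) (0,0) (0,0) (-3,2) (-3,2)
That's 8 distinct rows out of 24 strategies.

8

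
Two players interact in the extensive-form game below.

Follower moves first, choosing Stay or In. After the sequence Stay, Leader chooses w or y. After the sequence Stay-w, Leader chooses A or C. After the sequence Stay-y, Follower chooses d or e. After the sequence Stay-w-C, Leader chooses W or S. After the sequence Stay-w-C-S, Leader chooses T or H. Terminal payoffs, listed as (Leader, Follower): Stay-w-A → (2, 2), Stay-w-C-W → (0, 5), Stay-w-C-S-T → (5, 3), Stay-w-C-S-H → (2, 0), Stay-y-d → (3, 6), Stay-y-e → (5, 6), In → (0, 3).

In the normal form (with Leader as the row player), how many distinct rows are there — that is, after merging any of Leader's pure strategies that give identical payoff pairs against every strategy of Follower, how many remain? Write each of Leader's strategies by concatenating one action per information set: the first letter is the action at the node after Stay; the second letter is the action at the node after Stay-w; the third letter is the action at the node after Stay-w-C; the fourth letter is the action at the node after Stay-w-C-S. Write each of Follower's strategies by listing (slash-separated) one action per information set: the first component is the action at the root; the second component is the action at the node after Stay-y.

5

Leader has 16 pure strategies: wAWT, wAWH, wAST, wASH, wCWT, wCWH, wCST, wCSH, yAWT, yAWH, yAST, yASH, yCWT, yCWH, yCST, yCSH. Columns: Stay/d, Stay/e, In/d, In/e.
{wAWT, wAWH, wAST, wASH} → row (2,2) (2,2) (0,3) (0,3)
{wCWT, wCWH} → row (0,5) (0,5) (0,3) (0,3)
{wCST} → row (5,3) (5,3) (0,3) (0,3)
{wCSH} → row (2,0) (2,0) (0,3) (0,3)
{yAWT, yAWH, yAST, yASH, yCWT, yCWH, yCST, yCSH} → row (3,6) (5,6) (0,3) (0,3)
That's 5 distinct rows out of 16 strategies.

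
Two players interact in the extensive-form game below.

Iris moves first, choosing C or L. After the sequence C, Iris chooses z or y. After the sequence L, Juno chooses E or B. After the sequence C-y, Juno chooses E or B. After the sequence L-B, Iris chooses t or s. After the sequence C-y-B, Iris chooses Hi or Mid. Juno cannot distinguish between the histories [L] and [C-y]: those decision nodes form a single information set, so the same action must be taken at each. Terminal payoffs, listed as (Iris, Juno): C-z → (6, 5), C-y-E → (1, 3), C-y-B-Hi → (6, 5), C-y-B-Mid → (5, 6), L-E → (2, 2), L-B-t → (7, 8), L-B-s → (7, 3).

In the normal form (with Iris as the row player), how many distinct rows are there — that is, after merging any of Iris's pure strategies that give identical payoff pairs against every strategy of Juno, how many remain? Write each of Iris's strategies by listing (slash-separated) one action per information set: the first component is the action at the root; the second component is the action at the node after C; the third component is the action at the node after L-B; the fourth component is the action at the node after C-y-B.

5

Iris has 16 pure strategies: C/z/t/Hi, C/z/t/Mid, C/z/s/Hi, C/z/s/Mid, C/y/t/Hi, C/y/t/Mid, C/y/s/Hi, C/y/s/Mid, L/z/t/Hi, L/z/t/Mid, L/z/s/Hi, L/z/s/Mid, L/y/t/Hi, L/y/t/Mid, L/y/s/Hi, L/y/s/Mid. Columns: E, B.
{C/z/t/Hi, C/z/t/Mid, C/z/s/Hi, C/z/s/Mid} → row (6,5) (6,5)
{C/y/t/Hi, C/y/s/Hi} → row (1,3) (6,5)
{C/y/t/Mid, C/y/s/Mid} → row (1,3) (5,6)
{L/z/t/Hi, L/z/t/Mid, L/y/t/Hi, L/y/t/Mid} → row (2,2) (7,8)
{L/z/s/Hi, L/z/s/Mid, L/y/s/Hi, L/y/s/Mid} → row (2,2) (7,3)
That's 5 distinct rows out of 16 strategies.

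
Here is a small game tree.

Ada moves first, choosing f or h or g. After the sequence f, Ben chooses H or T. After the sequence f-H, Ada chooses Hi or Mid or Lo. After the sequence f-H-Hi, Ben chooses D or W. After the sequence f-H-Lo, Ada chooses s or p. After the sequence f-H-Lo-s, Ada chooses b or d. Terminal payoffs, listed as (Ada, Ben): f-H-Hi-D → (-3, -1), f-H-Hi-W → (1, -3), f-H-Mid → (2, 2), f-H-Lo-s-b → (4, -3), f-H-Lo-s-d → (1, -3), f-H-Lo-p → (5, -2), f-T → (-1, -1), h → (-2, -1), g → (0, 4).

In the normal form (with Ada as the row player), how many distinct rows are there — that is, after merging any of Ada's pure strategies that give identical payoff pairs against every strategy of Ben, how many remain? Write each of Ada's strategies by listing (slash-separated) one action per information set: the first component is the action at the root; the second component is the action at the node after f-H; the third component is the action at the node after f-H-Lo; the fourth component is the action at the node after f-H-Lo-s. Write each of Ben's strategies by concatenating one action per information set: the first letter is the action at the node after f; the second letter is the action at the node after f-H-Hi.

7

Ada has 36 pure strategies: f/Hi/s/b, f/Hi/s/d, f/Hi/p/b, f/Hi/p/d, f/Mid/s/b, f/Mid/s/d, f/Mid/p/b, f/Mid/p/d, f/Lo/s/b, f/Lo/s/d, f/Lo/p/b, f/Lo/p/d, h/Hi/s/b, h/Hi/s/d, h/Hi/p/b, h/Hi/p/d, h/Mid/s/b, h/Mid/s/d, h/Mid/p/b, h/Mid/p/d, h/Lo/s/b, h/Lo/s/d, h/Lo/p/b, h/Lo/p/d, g/Hi/s/b, g/Hi/s/d, g/Hi/p/b, g/Hi/p/d, g/Mid/s/b, g/Mid/s/d, g/Mid/p/b, g/Mid/p/d, g/Lo/s/b, g/Lo/s/d, g/Lo/p/b, g/Lo/p/d. Columns: HD, HW, TD, TW.
{f/Hi/s/b, f/Hi/s/d, f/Hi/p/b, f/Hi/p/d} → row (-3,-1) (1,-3) (-1,-1) (-1,-1)
{f/Mid/s/b, f/Mid/s/d, f/Mid/p/b, f/Mid/p/d} → row (2,2) (2,2) (-1,-1) (-1,-1)
{f/Lo/s/b} → row (4,-3) (4,-3) (-1,-1) (-1,-1)
{f/Lo/s/d} → row (1,-3) (1,-3) (-1,-1) (-1,-1)
{f/Lo/p/b, f/Lo/p/d} → row (5,-2) (5,-2) (-1,-1) (-1,-1)
{h/Hi/s/b, h/Hi/s/d, h/Hi/p/b, h/Hi/p/d, h/Mid/s/b, h/Mid/s/d, h/Mid/p/b, h/Mid/p/d, h/Lo/s/b, h/Lo/s/d, h/Lo/p/b, h/Lo/p/d} → row (-2,-1) (-2,-1) (-2,-1) (-2,-1)
{g/Hi/s/b, g/Hi/s/d, g/Hi/p/b, g/Hi/p/d, g/Mid/s/b, g/Mid/s/d, g/Mid/p/b, g/Mid/p/d, g/Lo/s/b, g/Lo/s/d, g/Lo/p/b, g/Lo/p/d} → row (0,4) (0,4) (0,4) (0,4)
That's 7 distinct rows out of 36 strategies.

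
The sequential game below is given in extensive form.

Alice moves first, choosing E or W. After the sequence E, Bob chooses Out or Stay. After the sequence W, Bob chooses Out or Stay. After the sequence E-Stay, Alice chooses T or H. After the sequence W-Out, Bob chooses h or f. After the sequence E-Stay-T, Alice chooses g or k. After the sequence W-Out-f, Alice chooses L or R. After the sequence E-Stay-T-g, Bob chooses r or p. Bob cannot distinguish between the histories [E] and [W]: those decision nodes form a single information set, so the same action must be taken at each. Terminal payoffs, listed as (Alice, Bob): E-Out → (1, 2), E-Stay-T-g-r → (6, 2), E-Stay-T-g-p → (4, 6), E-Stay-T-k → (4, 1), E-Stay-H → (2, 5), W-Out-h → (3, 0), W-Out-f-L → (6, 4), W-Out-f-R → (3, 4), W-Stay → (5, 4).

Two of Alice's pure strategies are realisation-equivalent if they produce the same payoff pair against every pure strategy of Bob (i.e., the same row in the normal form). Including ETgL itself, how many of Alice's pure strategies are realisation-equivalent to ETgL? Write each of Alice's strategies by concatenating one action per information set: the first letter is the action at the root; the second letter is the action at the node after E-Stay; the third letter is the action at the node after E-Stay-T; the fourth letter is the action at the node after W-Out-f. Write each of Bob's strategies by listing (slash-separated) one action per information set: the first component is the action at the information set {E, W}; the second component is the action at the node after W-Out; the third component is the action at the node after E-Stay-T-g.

2

Row for ETgL (columns Out/h/r, Out/h/p, Out/f/r, Out/f/p, Stay/h/r, Stay/h/p, Stay/f/r, Stay/f/p): (1,2) (1,2) (1,2) (1,2) (6,2) (4,6) (6,2) (4,6).
Under ETgL, Alice's choice at the node after W-Out-f can never be reached regardless of what Bob does, so varying those choices leaves every outcome unchanged.
Holding the reachable choices fixed and varying the unreachable one freely already gives 2 equivalent strategies.
No other strategy reproduces this row, so those 2 are the full class: ETgL, ETgR.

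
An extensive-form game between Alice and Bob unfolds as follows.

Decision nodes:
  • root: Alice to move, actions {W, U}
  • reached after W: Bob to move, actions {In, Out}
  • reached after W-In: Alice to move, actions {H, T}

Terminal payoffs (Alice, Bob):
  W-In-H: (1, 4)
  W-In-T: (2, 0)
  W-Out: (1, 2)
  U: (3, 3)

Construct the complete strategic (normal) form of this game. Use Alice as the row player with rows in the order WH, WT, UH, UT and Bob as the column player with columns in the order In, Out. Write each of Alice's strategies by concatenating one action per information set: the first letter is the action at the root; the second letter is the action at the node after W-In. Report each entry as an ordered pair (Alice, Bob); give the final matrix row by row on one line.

WH: (1,4) (1,2) | WT: (2,0) (1,2) | UH: (3,3) (3,3) | UT: (3,3) (3,3)

Row WH: In→(1,4), Out→(1,2)
Row WT: In→(2,0), Out→(1,2)
Row UH: In→(3,3), Out→(3,3)
Row UT: In→(3,3), Out→(3,3)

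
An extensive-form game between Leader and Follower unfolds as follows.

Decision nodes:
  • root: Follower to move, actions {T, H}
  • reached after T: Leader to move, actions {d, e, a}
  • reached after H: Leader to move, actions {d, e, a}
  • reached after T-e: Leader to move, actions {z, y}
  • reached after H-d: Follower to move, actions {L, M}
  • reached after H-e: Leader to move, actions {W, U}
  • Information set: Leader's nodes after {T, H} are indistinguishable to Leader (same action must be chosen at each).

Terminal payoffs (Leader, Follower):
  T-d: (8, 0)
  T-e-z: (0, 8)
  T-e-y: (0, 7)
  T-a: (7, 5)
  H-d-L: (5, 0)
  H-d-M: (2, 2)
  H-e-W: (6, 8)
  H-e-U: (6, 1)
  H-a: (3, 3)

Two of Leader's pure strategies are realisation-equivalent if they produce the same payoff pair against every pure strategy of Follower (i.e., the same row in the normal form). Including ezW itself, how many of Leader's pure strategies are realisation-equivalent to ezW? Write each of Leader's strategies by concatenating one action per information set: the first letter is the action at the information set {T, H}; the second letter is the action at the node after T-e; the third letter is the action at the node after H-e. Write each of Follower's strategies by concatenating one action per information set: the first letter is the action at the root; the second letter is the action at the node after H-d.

1

Row for ezW (columns TL, TM, HL, HM): (0,8) (0,8) (6,8) (6,8).
Every one of Leader's information sets is on the play path for some reply by Follower when Leader follows ezW.
Changing the action at any of them therefore changes at least one column, so only ezW itself gives this row.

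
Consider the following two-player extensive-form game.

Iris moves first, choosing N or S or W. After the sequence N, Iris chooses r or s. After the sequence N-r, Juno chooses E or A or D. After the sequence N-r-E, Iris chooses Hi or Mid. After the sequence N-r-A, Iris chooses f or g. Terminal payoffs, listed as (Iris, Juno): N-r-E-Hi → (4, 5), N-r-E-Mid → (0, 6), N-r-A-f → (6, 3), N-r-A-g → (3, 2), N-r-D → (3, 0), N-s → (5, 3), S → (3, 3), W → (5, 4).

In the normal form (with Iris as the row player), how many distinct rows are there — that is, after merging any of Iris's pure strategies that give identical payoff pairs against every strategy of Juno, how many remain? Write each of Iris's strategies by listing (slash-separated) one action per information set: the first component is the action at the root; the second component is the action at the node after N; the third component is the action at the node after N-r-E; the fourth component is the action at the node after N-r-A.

7

Iris has 24 pure strategies: N/r/Hi/f, N/r/Hi/g, N/r/Mid/f, N/r/Mid/g, N/s/Hi/f, N/s/Hi/g, N/s/Mid/f, N/s/Mid/g, S/r/Hi/f, S/r/Hi/g, S/r/Mid/f, S/r/Mid/g, S/s/Hi/f, S/s/Hi/g, S/s/Mid/f, S/s/Mid/g, W/r/Hi/f, W/r/Hi/g, W/r/Mid/f, W/r/Mid/g, W/s/Hi/f, W/s/Hi/g, W/s/Mid/f, W/s/Mid/g. Columns: E, A, D.
{N/r/Hi/f} → row (4,5) (6,3) (3,0)
{N/r/Hi/g} → row (4,5) (3,2) (3,0)
{N/r/Mid/f} → row (0,6) (6,3) (3,0)
{N/r/Mid/g} → row (0,6) (3,2) (3,0)
{N/s/Hi/f, N/s/Hi/g, N/s/Mid/f, N/s/Mid/g} → row (5,3) (5,3) (5,3)
{S/r/Hi/f, S/r/Hi/g, S/r/Mid/f, S/r/Mid/g, S/s/Hi/f, S/s/Hi/g, S/s/Mid/f, S/s/Mid/g} → row (3,3) (3,3) (3,3)
{W/r/Hi/f, W/r/Hi/g, W/r/Mid/f, W/r/Mid/g, W/s/Hi/f, W/s/Hi/g, W/s/Mid/f, W/s/Mid/g} → row (5,4) (5,4) (5,4)
That's 7 distinct rows out of 24 strategies.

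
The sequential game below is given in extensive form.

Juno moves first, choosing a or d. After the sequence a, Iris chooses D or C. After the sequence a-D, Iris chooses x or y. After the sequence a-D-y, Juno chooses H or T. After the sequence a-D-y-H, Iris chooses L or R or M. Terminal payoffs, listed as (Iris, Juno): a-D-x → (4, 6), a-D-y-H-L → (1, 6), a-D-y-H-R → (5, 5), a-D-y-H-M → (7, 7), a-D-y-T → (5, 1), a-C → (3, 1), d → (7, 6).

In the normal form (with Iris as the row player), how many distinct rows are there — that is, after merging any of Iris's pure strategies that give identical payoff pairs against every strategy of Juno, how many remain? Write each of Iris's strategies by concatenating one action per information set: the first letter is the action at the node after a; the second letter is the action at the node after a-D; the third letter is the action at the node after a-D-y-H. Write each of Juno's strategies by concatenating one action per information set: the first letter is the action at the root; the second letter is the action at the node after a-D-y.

5

Iris has 12 pure strategies: DxL, DxR, DxM, DyL, DyR, DyM, CxL, CxR, CxM, CyL, CyR, CyM. Columns: aH, aT, dH, dT.
{DxL, DxR, DxM} → row (4,6) (4,6) (7,6) (7,6)
{DyL} → row (1,6) (5,1) (7,6) (7,6)
{DyR} → row (5,5) (5,1) (7,6) (7,6)
{DyM} → row (7,7) (5,1) (7,6) (7,6)
{CxL, CxR, CxM, CyL, CyR, CyM} → row (3,1) (3,1) (7,6) (7,6)
That's 5 distinct rows out of 12 strategies.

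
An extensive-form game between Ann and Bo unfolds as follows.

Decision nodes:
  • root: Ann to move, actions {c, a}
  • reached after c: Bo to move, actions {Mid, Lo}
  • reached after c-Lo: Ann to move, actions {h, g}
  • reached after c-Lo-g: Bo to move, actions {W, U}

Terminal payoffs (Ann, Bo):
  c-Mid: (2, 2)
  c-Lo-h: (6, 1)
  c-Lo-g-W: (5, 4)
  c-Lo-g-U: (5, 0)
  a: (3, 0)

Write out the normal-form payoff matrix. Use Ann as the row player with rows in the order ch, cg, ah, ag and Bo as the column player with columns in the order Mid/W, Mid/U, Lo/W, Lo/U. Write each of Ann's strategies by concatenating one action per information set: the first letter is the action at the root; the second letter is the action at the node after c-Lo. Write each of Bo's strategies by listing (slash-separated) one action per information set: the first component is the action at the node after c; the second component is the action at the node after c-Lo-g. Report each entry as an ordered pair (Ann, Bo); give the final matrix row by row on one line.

ch: (2,2) (2,2) (6,1) (6,1) | cg: (2,2) (2,2) (5,4) (5,0) | ah: (3,0) (3,0) (3,0) (3,0) | ag: (3,0) (3,0) (3,0) (3,0)

Row ch: Mid/W→(2,2), Mid/U→(2,2), Lo/W→(6,1), Lo/U→(6,1)
Row cg: Mid/W→(2,2), Mid/U→(2,2), Lo/W→(5,4), Lo/U→(5,0)
Row ah: Mid/W→(3,0), Mid/U→(3,0), Lo/W→(3,0), Lo/U→(3,0)
Row ag: Mid/W→(3,0), Mid/U→(3,0), Lo/W→(3,0), Lo/U→(3,0)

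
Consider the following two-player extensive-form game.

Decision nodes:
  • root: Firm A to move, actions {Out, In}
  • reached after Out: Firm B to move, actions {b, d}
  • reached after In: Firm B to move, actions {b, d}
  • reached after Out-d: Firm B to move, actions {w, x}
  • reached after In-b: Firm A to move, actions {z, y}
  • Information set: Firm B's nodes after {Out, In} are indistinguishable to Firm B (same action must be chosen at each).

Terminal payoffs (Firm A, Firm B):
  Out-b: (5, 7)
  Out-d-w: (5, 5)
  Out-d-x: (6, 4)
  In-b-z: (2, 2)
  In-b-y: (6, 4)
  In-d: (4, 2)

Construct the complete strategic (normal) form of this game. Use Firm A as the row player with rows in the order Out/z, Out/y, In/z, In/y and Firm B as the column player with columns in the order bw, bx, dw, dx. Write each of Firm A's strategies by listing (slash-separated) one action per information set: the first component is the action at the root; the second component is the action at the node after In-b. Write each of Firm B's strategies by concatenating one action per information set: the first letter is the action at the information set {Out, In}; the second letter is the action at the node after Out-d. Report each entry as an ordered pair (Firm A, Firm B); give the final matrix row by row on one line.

Out/z: (5,7) (5,7) (5,5) (6,4) | Out/y: (5,7) (5,7) (5,5) (6,4) | In/z: (2,2) (2,2) (4,2) (4,2) | In/y: (6,4) (6,4) (4,2) (4,2)

            bw       bx       dw       dx
Out/z    (5,7)    (5,7)    (5,5)    (6,4)
Out/y    (5,7)    (5,7)    (5,5)    (6,4)
 In/z    (2,2)    (2,2)    (4,2)    (4,2)
 In/y    (6,4)    (6,4)    (4,2)    (4,2)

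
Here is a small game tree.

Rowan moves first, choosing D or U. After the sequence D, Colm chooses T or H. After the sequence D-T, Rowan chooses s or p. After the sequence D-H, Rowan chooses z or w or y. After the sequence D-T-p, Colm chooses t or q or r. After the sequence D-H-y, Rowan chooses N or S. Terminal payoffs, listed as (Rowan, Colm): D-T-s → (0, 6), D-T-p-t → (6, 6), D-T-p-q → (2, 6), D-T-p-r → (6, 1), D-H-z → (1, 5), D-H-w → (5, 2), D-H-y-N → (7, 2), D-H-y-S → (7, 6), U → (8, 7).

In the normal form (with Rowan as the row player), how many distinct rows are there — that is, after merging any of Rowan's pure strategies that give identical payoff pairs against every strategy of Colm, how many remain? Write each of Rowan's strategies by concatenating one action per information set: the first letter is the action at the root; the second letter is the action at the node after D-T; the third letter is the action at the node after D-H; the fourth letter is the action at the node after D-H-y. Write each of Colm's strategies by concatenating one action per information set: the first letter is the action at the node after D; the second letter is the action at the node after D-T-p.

Rowan has 24 pure strategies: DszN, DszS, DswN, DswS, DsyN, DsyS, DpzN, DpzS, DpwN, DpwS, DpyN, DpyS, UszN, UszS, UswN, UswS, UsyN, UsyS, UpzN, UpzS, UpwN, UpwS, UpyN, UpyS. Columns: Tt, Tq, Tr, Ht, Hq, Hr.
{DszN, DszS} → row (0,6) (0,6) (0,6) (1,5) (1,5) (1,5)
{DswN, DswS} → row (0,6) (0,6) (0,6) (5,2) (5,2) (5,2)
{DsyN} → row (0,6) (0,6) (0,6) (7,2) (7,2) (7,2)
{DsyS} → row (0,6) (0,6) (0,6) (7,6) (7,6) (7,6)
{DpzN, DpzS} → row (6,6) (2,6) (6,1) (1,5) (1,5) (1,5)
{DpwN, DpwS} → row (6,6) (2,6) (6,1) (5,2) (5,2) (5,2)
{DpyN} → row (6,6) (2,6) (6,1) (7,2) (7,2) (7,2)
{DpyS} → row (6,6) (2,6) (6,1) (7,6) (7,6) (7,6)
{UszN, UszS, UswN, UswS, UsyN, UsyS, UpzN, UpzS, UpwN, UpwS, UpyN, UpyS} → row (8,7) (8,7) (8,7) (8,7) (8,7) (8,7)
That's 9 distinct rows out of 24 strategies.

9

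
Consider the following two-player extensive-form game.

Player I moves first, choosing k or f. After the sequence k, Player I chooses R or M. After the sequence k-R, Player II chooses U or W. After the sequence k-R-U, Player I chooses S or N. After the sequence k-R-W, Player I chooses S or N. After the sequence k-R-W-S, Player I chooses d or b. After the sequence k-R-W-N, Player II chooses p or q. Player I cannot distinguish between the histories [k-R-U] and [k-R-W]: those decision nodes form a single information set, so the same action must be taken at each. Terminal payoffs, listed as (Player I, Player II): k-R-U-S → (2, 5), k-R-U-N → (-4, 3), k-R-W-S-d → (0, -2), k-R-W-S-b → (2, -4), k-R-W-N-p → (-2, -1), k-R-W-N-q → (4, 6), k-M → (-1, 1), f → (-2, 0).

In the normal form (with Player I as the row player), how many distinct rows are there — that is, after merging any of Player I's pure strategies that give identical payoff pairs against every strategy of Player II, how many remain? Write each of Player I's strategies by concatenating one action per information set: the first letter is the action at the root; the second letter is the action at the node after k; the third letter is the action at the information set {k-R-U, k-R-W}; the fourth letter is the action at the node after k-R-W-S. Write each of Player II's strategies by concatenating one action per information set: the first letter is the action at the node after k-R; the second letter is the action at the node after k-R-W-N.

5

Player I has 16 pure strategies: kRSd, kRSb, kRNd, kRNb, kMSd, kMSb, kMNd, kMNb, fRSd, fRSb, fRNd, fRNb, fMSd, fMSb, fMNd, fMNb. Columns: Up, Uq, Wp, Wq.
{kRSd} → row (2,5) (2,5) (0,-2) (0,-2)
{kRSb} → row (2,5) (2,5) (2,-4) (2,-4)
{kRNd, kRNb} → row (-4,3) (-4,3) (-2,-1) (4,6)
{kMSd, kMSb, kMNd, kMNb} → row (-1,1) (-1,1) (-1,1) (-1,1)
{fRSd, fRSb, fRNd, fRNb, fMSd, fMSb, fMNd, fMNb} → row (-2,0) (-2,0) (-2,0) (-2,0)
That's 5 distinct rows out of 16 strategies.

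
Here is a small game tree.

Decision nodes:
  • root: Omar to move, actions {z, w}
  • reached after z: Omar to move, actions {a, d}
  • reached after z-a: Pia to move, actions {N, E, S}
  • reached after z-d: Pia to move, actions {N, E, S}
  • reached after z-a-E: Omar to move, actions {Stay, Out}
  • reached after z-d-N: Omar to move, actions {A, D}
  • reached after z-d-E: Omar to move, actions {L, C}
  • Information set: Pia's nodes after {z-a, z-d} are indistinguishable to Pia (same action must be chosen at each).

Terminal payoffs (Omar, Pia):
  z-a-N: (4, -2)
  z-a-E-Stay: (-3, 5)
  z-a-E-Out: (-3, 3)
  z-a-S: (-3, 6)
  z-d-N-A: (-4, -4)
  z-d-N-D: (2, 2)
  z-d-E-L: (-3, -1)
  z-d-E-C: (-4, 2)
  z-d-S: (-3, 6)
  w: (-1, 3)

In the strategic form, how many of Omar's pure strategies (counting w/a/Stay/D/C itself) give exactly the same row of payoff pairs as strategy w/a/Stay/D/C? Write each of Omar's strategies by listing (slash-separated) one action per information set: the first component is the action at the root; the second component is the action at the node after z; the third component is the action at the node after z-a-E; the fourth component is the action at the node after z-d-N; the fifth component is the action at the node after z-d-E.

16

Row for w/a/Stay/D/C (columns N, E, S): (-1,3) (-1,3) (-1,3).
Under w/a/Stay/D/C, Omar's choice at the node after z and at the node after z-a-E and at the node after z-d-N and at the node after z-d-E can never be reached regardless of what Pia does, so varying those choices leaves every outcome unchanged.
Holding the reachable choices fixed and varying the unreachable ones freely already gives 2 × 2 × 2 × 2 = 16 equivalent strategies.
No other strategy reproduces this row, so those 16 are the full class: w/a/Stay/A/L, w/a/Stay/A/C, w/a/Stay/D/L, w/a/Stay/D/C, w/a/Out/A/L, w/a/Out/A/C, w/a/Out/D/L, w/a/Out/D/C, w/d/Stay/A/L, w/d/Stay/A/C, w/d/Stay/D/L, w/d/Stay/D/C, w/d/Out/A/L, w/d/Out/A/C, w/d/Out/D/L, w/d/Out/D/C.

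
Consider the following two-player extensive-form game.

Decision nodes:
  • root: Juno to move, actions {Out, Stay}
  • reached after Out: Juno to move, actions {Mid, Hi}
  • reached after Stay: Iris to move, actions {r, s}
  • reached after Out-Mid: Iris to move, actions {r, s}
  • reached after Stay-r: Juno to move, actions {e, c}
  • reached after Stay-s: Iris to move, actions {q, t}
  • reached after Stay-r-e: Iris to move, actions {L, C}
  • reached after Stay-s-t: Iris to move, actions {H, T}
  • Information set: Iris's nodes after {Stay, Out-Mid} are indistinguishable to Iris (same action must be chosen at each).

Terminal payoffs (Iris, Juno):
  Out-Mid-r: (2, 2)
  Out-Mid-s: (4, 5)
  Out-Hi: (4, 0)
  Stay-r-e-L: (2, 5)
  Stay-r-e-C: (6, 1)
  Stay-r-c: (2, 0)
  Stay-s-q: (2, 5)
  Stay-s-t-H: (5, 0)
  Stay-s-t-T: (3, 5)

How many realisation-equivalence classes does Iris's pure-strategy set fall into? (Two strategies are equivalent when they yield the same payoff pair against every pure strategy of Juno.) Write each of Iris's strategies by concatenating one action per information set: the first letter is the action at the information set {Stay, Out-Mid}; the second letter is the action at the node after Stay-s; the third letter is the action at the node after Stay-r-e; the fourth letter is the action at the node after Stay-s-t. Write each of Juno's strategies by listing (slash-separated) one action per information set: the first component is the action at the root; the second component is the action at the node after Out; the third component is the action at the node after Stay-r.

5

Iris has 16 pure strategies: rqLH, rqLT, rqCH, rqCT, rtLH, rtLT, rtCH, rtCT, sqLH, sqLT, sqCH, sqCT, stLH, stLT, stCH, stCT. Columns: Out/Mid/e, Out/Mid/c, Out/Hi/e, Out/Hi/c, Stay/Mid/e, Stay/Mid/c, Stay/Hi/e, Stay/Hi/c.
{rqLH, rqLT, rtLH, rtLT} → row (2,2) (2,2) (4,0) (4,0) (2,5) (2,0) (2,5) (2,0)
{rqCH, rqCT, rtCH, rtCT} → row (2,2) (2,2) (4,0) (4,0) (6,1) (2,0) (6,1) (2,0)
{sqLH, sqLT, sqCH, sqCT} → row (4,5) (4,5) (4,0) (4,0) (2,5) (2,5) (2,5) (2,5)
{stLH, stCH} → row (4,5) (4,5) (4,0) (4,0) (5,0) (5,0) (5,0) (5,0)
{stLT, stCT} → row (4,5) (4,5) (4,0) (4,0) (3,5) (3,5) (3,5) (3,5)
That's 5 distinct rows out of 16 strategies.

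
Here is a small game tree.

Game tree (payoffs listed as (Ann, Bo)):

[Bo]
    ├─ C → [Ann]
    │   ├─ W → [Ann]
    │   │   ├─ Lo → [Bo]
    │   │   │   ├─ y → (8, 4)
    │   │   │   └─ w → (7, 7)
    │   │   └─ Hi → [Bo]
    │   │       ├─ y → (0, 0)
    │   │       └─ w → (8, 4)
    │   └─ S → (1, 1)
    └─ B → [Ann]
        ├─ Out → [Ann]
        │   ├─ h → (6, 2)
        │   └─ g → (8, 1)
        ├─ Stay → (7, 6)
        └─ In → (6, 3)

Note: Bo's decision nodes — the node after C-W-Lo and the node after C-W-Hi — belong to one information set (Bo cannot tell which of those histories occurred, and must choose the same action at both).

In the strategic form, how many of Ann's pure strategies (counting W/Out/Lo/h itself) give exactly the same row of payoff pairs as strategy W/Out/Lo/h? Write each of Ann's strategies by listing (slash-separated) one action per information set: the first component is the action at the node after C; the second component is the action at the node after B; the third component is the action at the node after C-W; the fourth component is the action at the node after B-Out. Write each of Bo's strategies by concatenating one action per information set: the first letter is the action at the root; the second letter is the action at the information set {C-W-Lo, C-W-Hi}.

1

Row for W/Out/Lo/h (columns Cy, Cw, By, Bw): (8,4) (7,7) (6,2) (6,2).
Every one of Ann's information sets is on the play path for some reply by Bo when Ann follows W/Out/Lo/h.
Changing the action at any of them therefore changes at least one column, so only W/Out/Lo/h itself gives this row.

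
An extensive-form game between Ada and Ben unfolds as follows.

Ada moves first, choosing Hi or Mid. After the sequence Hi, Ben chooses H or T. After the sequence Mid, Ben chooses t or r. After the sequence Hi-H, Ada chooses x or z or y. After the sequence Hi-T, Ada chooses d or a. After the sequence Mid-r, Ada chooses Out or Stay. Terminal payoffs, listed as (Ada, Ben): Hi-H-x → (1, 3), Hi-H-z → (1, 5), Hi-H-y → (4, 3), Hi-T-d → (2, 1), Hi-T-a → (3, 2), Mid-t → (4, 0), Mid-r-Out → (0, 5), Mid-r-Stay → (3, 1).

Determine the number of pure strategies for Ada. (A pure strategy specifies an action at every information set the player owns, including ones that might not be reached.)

24

Ada owns the root with actions {Hi, Mid} — two choices.
Ada owns the node after Hi-H with actions {x, z, y} — three choices.
Ada owns the node after Hi-T with actions {d, a} — two choices.
Ada owns the node after Mid-r with actions {Out, Stay} — two choices.
A pure strategy fixes one action at each information set independently, so the count is the product 2 × 3 × 2 × 2 = 24.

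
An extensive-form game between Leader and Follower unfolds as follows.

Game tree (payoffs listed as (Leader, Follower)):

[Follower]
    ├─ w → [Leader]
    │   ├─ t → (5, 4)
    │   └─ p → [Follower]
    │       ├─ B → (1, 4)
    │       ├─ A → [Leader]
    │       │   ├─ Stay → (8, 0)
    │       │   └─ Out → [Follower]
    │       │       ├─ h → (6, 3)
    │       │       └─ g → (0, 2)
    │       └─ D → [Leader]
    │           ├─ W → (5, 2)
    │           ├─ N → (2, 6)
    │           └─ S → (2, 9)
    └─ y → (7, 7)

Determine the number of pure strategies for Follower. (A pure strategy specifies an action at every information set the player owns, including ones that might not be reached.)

12

Follower owns the root with actions {w, y} — two choices.
Follower owns the node after w-p with actions {B, A, D} — three choices.
Follower owns the node after w-p-A-Out with actions {h, g} — two choices.
A pure strategy fixes one action at each information set independently, so the count is the product 2 × 3 × 2 = 12.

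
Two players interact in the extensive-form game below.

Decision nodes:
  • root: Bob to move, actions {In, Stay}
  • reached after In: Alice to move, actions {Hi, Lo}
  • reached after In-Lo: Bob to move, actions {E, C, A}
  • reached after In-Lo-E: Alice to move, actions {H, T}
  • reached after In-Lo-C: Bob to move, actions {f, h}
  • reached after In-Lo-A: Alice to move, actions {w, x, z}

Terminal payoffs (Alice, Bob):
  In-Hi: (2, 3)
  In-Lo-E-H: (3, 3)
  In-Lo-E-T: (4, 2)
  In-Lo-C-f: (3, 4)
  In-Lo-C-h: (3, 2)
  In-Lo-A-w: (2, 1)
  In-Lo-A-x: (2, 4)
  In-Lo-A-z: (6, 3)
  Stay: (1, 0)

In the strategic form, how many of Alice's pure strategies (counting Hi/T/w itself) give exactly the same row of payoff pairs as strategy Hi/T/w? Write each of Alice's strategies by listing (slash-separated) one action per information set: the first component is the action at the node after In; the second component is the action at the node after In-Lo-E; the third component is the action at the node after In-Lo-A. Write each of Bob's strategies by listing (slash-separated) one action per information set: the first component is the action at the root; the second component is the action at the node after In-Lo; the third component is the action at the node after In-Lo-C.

6

Row for Hi/T/w (columns In/E/f, In/E/h, In/C/f, In/C/h, In/A/f, In/A/h, Stay/E/f, Stay/E/h, Stay/C/f, Stay/C/h, Stay/A/f, Stay/A/h): (2,3) (2,3) (2,3) (2,3) (2,3) (2,3) (1,0) (1,0) (1,0) (1,0) (1,0) (1,0).
Under Hi/T/w, Alice's choice at the node after In-Lo-E and at the node after In-Lo-A can never be reached regardless of what Bob does, so varying those choices leaves every outcome unchanged.
Holding the reachable choices fixed and varying the unreachable ones freely already gives 2 × 3 = 6 equivalent strategies.
No other strategy reproduces this row, so those 6 are the full class: Hi/H/w, Hi/H/x, Hi/H/z, Hi/T/w, Hi/T/x, Hi/T/z.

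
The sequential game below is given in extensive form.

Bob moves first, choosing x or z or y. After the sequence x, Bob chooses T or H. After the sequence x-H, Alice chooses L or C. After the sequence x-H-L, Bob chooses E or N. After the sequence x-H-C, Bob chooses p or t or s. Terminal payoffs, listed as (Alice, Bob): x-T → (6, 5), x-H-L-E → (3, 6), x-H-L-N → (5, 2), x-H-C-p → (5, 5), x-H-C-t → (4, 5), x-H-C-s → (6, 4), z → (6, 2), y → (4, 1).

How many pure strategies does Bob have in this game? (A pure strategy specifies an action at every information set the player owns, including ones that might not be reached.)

Bob owns the root with actions {x, z, y} — three choices.
Bob owns the node after x with actions {T, H} — two choices.
Bob owns the node after x-H-L with actions {E, N} — two choices.
Bob owns the node after x-H-C with actions {p, t, s} — three choices.
A pure strategy fixes one action at each information set independently, so the count is the product 3 × 2 × 2 × 3 = 36.

36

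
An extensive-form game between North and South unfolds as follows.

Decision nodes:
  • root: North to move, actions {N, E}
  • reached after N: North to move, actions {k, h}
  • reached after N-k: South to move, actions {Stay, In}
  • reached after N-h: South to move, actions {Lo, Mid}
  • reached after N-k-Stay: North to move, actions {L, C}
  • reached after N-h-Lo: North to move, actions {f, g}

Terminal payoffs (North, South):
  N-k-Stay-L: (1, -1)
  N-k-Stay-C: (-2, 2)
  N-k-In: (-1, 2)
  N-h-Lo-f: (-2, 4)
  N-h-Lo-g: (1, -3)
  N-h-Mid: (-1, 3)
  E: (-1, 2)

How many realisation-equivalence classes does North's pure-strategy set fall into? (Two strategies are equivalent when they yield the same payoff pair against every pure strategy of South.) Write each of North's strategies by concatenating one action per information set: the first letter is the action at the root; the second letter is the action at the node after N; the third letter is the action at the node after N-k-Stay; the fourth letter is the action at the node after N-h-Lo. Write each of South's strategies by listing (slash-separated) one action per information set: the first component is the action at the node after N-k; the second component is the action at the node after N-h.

5

North has 16 pure strategies: NkLf, NkLg, NkCf, NkCg, NhLf, NhLg, NhCf, NhCg, EkLf, EkLg, EkCf, EkCg, EhLf, EhLg, EhCf, EhCg. Columns: Stay/Lo, Stay/Mid, In/Lo, In/Mid.
{NkLf, NkLg} → row (1,-1) (1,-1) (-1,2) (-1,2)
{NkCf, NkCg} → row (-2,2) (-2,2) (-1,2) (-1,2)
{NhLf, NhCf} → row (-2,4) (-1,3) (-2,4) (-1,3)
{NhLg, NhCg} → row (1,-3) (-1,3) (1,-3) (-1,3)
{EkLf, EkLg, EkCf, EkCg, EhLf, EhLg, EhCf, EhCg} → row (-1,2) (-1,2) (-1,2) (-1,2)
That's 5 distinct rows out of 16 strategies.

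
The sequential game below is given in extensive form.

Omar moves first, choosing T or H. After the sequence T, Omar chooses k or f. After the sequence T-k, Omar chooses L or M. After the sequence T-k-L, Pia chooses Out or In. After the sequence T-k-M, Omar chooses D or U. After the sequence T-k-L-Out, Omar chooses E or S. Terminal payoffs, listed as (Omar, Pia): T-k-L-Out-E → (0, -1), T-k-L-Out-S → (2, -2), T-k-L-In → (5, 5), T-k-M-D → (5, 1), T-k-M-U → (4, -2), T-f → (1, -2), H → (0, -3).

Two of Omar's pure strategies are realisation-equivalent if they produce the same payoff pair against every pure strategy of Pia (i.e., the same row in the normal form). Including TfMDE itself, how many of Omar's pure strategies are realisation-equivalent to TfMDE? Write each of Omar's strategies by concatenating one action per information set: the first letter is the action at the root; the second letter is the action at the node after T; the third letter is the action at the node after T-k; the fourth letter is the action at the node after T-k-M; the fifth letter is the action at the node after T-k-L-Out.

Row for TfMDE (columns Out, In): (1,-2) (1,-2).
Under TfMDE, Omar's choice at the node after T-k and at the node after T-k-M and at the node after T-k-L-Out can never be reached regardless of what Pia does, so varying those choices leaves every outcome unchanged.
Holding the reachable choices fixed and varying the unreachable ones freely already gives 2 × 2 × 2 = 8 equivalent strategies.
No other strategy reproduces this row, so those 8 are the full class: TfLDE, TfLDS, TfLUE, TfLUS, TfMDE, TfMDS, TfMUE, TfMUS.

8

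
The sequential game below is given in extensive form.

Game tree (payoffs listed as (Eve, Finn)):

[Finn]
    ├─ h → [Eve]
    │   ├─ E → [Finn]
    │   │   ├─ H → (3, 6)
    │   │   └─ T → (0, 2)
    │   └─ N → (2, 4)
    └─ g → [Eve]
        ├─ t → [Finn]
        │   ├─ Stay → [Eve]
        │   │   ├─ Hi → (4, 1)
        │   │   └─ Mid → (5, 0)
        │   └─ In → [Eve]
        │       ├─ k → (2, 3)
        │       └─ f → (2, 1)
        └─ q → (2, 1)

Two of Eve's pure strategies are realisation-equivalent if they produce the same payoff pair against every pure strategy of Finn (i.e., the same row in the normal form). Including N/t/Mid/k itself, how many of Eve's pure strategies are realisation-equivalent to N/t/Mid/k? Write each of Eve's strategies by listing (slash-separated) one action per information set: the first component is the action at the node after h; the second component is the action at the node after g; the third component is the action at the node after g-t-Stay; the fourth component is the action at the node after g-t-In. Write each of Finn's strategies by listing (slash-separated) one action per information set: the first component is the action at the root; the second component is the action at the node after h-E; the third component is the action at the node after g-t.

Row for N/t/Mid/k (columns h/H/Stay, h/H/In, h/T/Stay, h/T/In, g/H/Stay, g/H/In, g/T/Stay, g/T/In): (2,4) (2,4) (2,4) (2,4) (5,0) (2,3) (5,0) (2,3).
Every one of Eve's information sets is on the play path for some reply by Finn when Eve follows N/t/Mid/k.
Changing the action at any of them therefore changes at least one column, so only N/t/Mid/k itself gives this row.

1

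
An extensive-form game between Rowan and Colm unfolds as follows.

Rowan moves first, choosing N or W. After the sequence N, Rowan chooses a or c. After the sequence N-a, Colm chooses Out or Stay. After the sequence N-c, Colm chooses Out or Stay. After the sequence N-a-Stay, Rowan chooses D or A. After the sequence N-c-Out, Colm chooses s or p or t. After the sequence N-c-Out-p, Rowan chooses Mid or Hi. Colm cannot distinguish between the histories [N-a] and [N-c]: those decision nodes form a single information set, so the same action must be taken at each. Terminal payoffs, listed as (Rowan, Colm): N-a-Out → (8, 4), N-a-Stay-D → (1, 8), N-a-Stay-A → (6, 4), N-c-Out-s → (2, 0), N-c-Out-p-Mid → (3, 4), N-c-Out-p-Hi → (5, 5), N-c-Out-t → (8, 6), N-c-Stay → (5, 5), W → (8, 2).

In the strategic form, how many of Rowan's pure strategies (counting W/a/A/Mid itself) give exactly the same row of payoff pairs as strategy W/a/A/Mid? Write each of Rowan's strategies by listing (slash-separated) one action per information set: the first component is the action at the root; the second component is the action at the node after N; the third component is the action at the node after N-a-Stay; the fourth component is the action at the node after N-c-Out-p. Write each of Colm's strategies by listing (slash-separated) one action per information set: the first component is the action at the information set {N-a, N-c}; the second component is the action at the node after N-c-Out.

8

Row for W/a/A/Mid (columns Out/s, Out/p, Out/t, Stay/s, Stay/p, Stay/t): (8,2) (8,2) (8,2) (8,2) (8,2) (8,2).
Under W/a/A/Mid, Rowan's choice at the node after N and at the node after N-a-Stay and at the node after N-c-Out-p can never be reached regardless of what Colm does, so varying those choices leaves every outcome unchanged.
Holding the reachable choices fixed and varying the unreachable ones freely already gives 2 × 2 × 2 = 8 equivalent strategies.
No other strategy reproduces this row, so those 8 are the full class: W/a/D/Mid, W/a/D/Hi, W/a/A/Mid, W/a/A/Hi, W/c/D/Mid, W/c/D/Hi, W/c/A/Mid, W/c/A/Hi.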